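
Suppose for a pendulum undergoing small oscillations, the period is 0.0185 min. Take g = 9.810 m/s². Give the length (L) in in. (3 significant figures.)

12.1 in

Solving T = 2π√(L/g) for L: L = g·(T/2π)².
T = 0.0185 min = 1.110 s; g = 9.810 m/s².
L = 0.3062 m
0.3062 m × (1 in / 0.02540 m) = 12.05 in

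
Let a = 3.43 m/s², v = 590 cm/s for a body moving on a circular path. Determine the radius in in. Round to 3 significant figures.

400 in

Solving a = v²/r for r: r = v²/a.
a = 3.43 m/s²; v = 590 cm/s = 5.900 m/s.
r = 10.15 m
10.15 m × (1 in / 0.02540 m) = 399.6 in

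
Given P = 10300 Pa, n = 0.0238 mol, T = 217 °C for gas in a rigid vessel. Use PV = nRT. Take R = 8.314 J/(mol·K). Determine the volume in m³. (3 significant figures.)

0.00942 m³

Rearranging: V = nRT/P.
P = 10300 Pa; n = 0.0238 mol; T = 217 °C = 490.1 K; R = 8.314 J/(mol·K).
V = 0.009416 m³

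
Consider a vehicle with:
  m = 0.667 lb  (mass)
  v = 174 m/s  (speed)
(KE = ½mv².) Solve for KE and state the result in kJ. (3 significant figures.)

KE is given directly by: KE = ½mv².
m = 0.667 lb = 0.3025 kg; v = 174 m/s.
KE = 4580 J  (the unit combination reduces to kg·m²/s² = J)
4580 J × (1 kJ / 1000 J) = 4.580 kJ

4.58 kJ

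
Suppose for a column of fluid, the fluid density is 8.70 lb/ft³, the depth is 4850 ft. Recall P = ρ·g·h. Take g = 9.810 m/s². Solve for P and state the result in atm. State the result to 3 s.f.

P is given directly by: P = ρgh.
ρ = 8.70 lb/ft³ = 139.4 kg/m³; h = 4850 ft = 1478 m; g = 9.810 m/s².
P = 2.021×10^6 Pa
2.021×10^6 Pa × (1 atm / 1.013×10^5 Pa) = 19.95 atm

19.9 atm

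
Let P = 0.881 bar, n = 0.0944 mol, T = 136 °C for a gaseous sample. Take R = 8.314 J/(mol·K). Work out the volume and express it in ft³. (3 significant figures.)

Solving PV = nRT for V: V = nRT/P.
P = 0.881 bar = 88100 Pa; n = 0.0944 mol; T = 136 °C = 409.1 K; R = 8.314 J/(mol·K).
V = 0.003645 m³
0.003645 m³ × (1 ft³ / 0.02832 m³) = 0.1287 ft³

0.129 ft³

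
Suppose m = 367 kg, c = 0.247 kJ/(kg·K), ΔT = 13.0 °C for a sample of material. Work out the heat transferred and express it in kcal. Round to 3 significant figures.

282 kcal

Q is given directly by: Q = mcΔT.
m = 367 kg; c = 0.247 kJ/(kg·K) = 247.0 J/(kg·K); ΔT = 13.0 °C = 13.00 K.
Q = 1.178×10^6 J  (the unit combination reduces to kg·m²/s² = J)
1.178×10^6 J × (1 kcal / 4184 J) = 281.7 kcal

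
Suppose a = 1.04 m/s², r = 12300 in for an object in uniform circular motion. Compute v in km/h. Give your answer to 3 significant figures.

Rearranging a = v²/r for v: v = √(a·r).
a = 1.04 m/s²; r = 12300 in = 312.4 m.
v = 18.03 m/s
18.03 m/s × (1 km/h / 0.2778 m/s) = 64.89 km/h

64.9 km/h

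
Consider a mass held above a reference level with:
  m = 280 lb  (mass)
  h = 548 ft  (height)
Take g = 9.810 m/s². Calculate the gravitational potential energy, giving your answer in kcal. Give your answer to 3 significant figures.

49.7 kcal

Directly: PE = mgh.
m = 280 lb = 127.0 kg; h = 548 ft = 167.0 m; g = 9.810 m/s².
PE = 2.081×10^5 J  (the unit combination reduces to kg·m²/s² = J)
2.081×10^5 J × (1 kcal / 4184 J) = 49.74 kcal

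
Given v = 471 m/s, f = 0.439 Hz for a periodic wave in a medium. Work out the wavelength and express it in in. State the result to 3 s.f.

42200 in

Rearranging v = f·λ for λ: λ = v/f.
v = 471 m/s; f = 0.439 Hz.
λ = 1073 m
1073 m × (1 in / 0.02540 m) = 42240 in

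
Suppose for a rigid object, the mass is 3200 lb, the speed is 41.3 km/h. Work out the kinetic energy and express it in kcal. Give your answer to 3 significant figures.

22.8 kcal

KE is given directly by: KE = ½mv².
m = 3200 lb = 1451 kg; v = 41.3 km/h = 11.47 m/s.
KE = 95517 J
95517 J × (1 kcal / 4184 J) = 22.83 kcal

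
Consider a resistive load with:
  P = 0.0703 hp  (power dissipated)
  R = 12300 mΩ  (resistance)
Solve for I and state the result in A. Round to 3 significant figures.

2.06 A

Solving P = I²R for I: I = √(P/R).
P = 0.0703 hp = 52.42 W; R = 12300 mΩ = 12.30 Ω.
I = 2.064 A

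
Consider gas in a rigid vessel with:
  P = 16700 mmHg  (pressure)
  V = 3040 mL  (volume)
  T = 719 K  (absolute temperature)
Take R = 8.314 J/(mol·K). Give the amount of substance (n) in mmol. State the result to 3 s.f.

From the ideal-gas law: n = PV/(RT).
P = 16700 mmHg = 2.226×10^6 Pa; V = 3040 mL = 0.003040 m³; T = 719 K; R = 8.314 J/(mol·K).
n = 1.132 mol
1.132 mol × (1 mmol / 0.001000 mol) = 1132 mmol

1130 mmol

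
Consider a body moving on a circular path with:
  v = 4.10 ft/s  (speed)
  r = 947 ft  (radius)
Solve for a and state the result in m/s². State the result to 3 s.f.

0.00541 m/s²

Directly: a = v²/r.
v = 4.10 ft/s = 1.250 m/s; r = 947 ft = 288.6 m.
a = 0.005410 m/s²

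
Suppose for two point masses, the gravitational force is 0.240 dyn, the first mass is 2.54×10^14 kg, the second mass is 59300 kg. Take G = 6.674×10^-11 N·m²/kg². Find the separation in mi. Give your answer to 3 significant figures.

12700 mi

Rearranging F = G·m₁·m₂/r² for r: r = √(G·m₁m₂/F).
F = 0.240 dyn = 2.400×10^-6 N; m₁ = 2.54×10^14 kg; m₂ = 59300 kg; G = 6.674×10^-11 N·m²/kg².
r = 2.047×10^7 m
2.047×10^7 m × (1 mi / 1609 m) = 12717 mi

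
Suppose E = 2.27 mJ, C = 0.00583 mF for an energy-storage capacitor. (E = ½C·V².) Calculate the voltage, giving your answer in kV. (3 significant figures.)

Solving E = ½C·V² for V: V = √(2E/C).
E = 2.27 mJ = 0.002270 J; C = 0.00583 mF = 5.830×10^-6 F.
V = 27.91 V
27.91 V × (1 kV / 1000 V) = 0.02791 kV

0.0279 kV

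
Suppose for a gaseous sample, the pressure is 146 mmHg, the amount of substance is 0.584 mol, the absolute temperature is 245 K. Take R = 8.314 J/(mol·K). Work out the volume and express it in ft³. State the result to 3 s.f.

From the ideal-gas law: V = nRT/P.
P = 146 mmHg = 19465 Pa; n = 0.584 mol; T = 245 K; R = 8.314 J/(mol·K).
V = 0.06111 m³
0.06111 m³ × (1 ft³ / 0.02832 m³) = 2.158 ft³

2.16 ft³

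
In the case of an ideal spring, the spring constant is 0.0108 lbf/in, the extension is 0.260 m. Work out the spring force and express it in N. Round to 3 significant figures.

0.492 N

From Hooke's law: F = kx.
k = 0.0108 lbf/in = 1.891 N/m; x = 0.260 m.
F = 0.4918 N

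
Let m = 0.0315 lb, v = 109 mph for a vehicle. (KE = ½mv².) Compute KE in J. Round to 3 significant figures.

17.0 J

Directly: KE = ½mv².
m = 0.0315 lb = 0.01429 kg; v = 109 mph = 48.73 m/s.
KE = 16.96 J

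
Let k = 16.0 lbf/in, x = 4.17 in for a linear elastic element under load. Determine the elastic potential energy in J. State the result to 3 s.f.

15.7 J

U is given directly by: U = ½kx².
k = 16.0 lbf/in = 2802 N/m; x = 4.17 in = 0.1059 m.
U = 15.72 J  (the unit combination reduces to kg·m²/s² = J)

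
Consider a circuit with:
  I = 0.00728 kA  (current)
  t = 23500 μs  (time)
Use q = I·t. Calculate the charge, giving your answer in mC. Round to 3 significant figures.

171 mC

Directly: q = It.
I = 0.00728 kA = 7.280 A; t = 23500 μs = 0.02350 s.
q = 0.1711 C
0.1711 C × (1 mC / 0.001000 C) = 171.1 mC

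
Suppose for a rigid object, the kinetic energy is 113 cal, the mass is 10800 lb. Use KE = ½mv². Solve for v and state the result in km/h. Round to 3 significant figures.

1.58 km/h

Rearranging: v = √(2·KE/m).
KE = 113 cal = 472.8 J; m = 10800 lb = 4899 kg.
v = 0.4393 m/s
0.4393 m/s × (1 km/h / 0.2778 m/s) = 1.582 km/h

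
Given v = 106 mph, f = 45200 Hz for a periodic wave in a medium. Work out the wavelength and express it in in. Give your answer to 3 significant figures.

Rearranging: λ = v/f.
v = 106 mph = 47.39 m/s; f = 45200 Hz.
λ = 0.001048 m
0.001048 m × (1 in / 0.02540 m) = 0.04127 in

0.0413 in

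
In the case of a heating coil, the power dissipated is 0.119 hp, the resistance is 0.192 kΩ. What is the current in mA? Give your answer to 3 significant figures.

680 mA

Rearranging: I = √(P/R).
P = 0.119 hp = 88.74 W; R = 0.192 kΩ = 192.0 Ω.
I = 0.6798 A
0.6798 A × (1 mA / 0.001000 A) = 679.8 mA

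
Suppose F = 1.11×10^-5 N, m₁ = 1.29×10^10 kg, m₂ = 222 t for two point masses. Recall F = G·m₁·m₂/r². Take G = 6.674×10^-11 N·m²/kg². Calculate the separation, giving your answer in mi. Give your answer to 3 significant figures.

Rearranging F = G·m₁·m₂/r² for r: r = √(G·m₁m₂/F).
F = 1.11×10^-5 N; m₁ = 1.29×10^10 kg; m₂ = 222 t = 2.220×10^5 kg; G = 6.674×10^-11 N·m²/kg².
r = 1.312×10^5 m
1.312×10^5 m × (1 mi / 1609 m) = 81.54 mi

81.5 mi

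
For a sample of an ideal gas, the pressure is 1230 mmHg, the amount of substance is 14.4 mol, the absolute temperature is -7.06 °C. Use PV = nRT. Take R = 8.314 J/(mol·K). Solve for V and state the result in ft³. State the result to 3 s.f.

From the ideal-gas law: V = nRT/P.
P = 1230 mmHg = 1.640×10^5 Pa; n = 14.4 mol; T = -7.06 °C = 266.1 K; R = 8.314 J/(mol·K).
V = 0.1943 m³
0.1943 m³ × (1 ft³ / 0.02832 m³) = 6.860 ft³

6.86 ft³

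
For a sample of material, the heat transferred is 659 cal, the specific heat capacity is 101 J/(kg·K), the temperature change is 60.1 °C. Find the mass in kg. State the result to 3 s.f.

Solving Q = m·c·ΔT for m: m = Q/(c·ΔT).
Q = 659 cal = 2757 J; c = 101 J/(kg·K); ΔT = 60.1 °C = 60.10 K.
m = 0.4542 kg

0.454 kg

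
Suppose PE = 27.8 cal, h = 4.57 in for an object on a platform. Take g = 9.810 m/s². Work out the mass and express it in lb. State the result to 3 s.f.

Rearranging PE = m·g·h for m: m = PE/(g·h).
PE = 27.8 cal = 116.3 J; h = 4.57 in = 0.1161 m; g = 9.810 m/s².
m = 102.1 kg
102.1 kg × (1 lb / 0.4536 kg) = 225.2 lb

225 lb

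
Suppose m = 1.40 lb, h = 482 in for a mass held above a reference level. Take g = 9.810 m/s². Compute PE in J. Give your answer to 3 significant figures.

76.3 J

PE is given directly by: PE = mgh.
m = 1.40 lb = 0.6350 kg; h = 482 in = 12.24 m; g = 9.810 m/s².
PE = 76.27 J  (the unit combination reduces to kg·m²/s² = J)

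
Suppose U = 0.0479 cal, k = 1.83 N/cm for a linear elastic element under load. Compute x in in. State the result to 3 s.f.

1.84 in

Rearranging U = ½k·x² for x: x = √(2U/k).
U = 0.0479 cal = 0.2004 J; k = 1.83 N/cm = 183.0 N/m.
x = 0.04680 m
0.04680 m × (1 in / 0.02540 m) = 1.843 in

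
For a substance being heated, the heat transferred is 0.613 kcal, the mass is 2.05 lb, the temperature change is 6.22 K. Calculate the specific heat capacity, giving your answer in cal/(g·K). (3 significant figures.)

0.106 cal/(g·K)

Rearranging: c = Q/(m·ΔT).
Q = 0.613 kcal = 2565 J; m = 2.05 lb = 0.9299 kg; ΔT = 6.22 K.
c = 443.4 J/(kg·K)
443.4 J/(kg·K) × (1 cal/(g·K) / 4184 J/(kg·K)) = 0.1060 cal/(g·K)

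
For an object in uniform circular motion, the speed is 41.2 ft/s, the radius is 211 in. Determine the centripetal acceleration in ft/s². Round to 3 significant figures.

96.5 ft/s²

Directly: a = v²/r.
v = 41.2 ft/s = 12.56 m/s; r = 211 in = 5.359 m.
a = 29.42 m/s²
29.42 m/s² × (1 ft/s² / 0.3048 m/s²) = 96.54 ft/s²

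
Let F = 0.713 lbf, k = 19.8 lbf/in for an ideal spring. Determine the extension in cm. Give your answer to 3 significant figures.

0.0915 cm

From Hooke's law: x = F/k.
F = 0.713 lbf = 3.172 N; k = 19.8 lbf/in = 3468 N/m.
x = 9.147×10^-4 m
9.147×10^-4 m × (1 cm / 0.01000 m) = 0.09147 cm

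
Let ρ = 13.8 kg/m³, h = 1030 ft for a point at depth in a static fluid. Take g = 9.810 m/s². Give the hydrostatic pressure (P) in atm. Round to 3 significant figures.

P is given directly by: P = ρgh.
ρ = 13.8 kg/m³; h = 1030 ft = 313.9 m; g = 9.810 m/s².
P = 42501 Pa  (the unit combination reduces to kg/(m·s²) = Pa)
42501 Pa × (1 atm / 1.013×10^5 Pa) = 0.4195 atm

0.419 atm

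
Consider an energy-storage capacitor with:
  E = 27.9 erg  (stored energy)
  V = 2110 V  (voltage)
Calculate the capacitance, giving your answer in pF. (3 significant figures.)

1.25 pF

Rearranging E = ½C·V² for C: C = 2E/V².
E = 27.9 erg = 2.790×10^-6 J; V = 2110 V.
C = 1.253×10^-12 F
1.253×10^-12 F × (1 pF / 1.000×10^-12 F) = 1.253 pF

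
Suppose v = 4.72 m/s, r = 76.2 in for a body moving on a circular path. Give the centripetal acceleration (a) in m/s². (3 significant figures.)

a is given directly by: a = v²/r.
v = 4.72 m/s; r = 76.2 in = 1.935 m.
a = 11.51 m/s²

11.5 m/s²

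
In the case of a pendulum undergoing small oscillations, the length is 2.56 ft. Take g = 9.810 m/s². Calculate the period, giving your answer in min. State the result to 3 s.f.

Directly: T = 2π√(L/g).
L = 2.56 ft = 0.7803 m; g = 9.810 m/s².
T = 1.772 s
1.772 s × (1 min / 60.00 s) = 0.02953 min

0.0295 min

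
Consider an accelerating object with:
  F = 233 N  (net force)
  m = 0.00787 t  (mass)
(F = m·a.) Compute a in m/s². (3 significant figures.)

Rearranging: a = F/m.
F = 233 N; m = 0.00787 t = 7.870 kg.
a = 29.61 m/s²

29.6 m/s²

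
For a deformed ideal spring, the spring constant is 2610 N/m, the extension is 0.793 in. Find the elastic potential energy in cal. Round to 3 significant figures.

0.127 cal

U is given directly by: U = ½kx².
k = 2610 N/m; x = 0.793 in = 0.02014 m.
U = 0.5294 J  (the unit combination reduces to kg·m²/s² = J)
0.5294 J × (1 cal / 4.184 J) = 0.1265 cal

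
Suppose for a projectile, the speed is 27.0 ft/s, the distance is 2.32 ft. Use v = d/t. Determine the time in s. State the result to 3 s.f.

0.0859 s

Rearranging: t = d/v.
v = 27.0 ft/s = 8.230 m/s; d = 2.32 ft = 0.7071 m.
t = 0.08593 s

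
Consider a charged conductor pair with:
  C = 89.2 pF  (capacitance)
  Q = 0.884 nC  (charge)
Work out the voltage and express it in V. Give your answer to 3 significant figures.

Solving C = Q/V for V: V = Q/C.
C = 89.2 pF = 8.920×10^-11 F; Q = 0.884 nC = 8.840×10^-10 C.
V = 9.910 V  (the unit combination reduces to kg·m²/(A·s³) = V)

9.91 V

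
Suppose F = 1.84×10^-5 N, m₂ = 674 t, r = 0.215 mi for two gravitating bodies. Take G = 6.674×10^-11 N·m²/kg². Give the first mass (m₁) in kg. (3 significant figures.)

Rearranging: m₁ = F·r²/(G·m₂).
F = 1.84×10^-5 N; m₂ = 674 t = 6.740×10^5 kg; r = 0.215 mi = 346.0 m; G = 6.674×10^-11 N·m²/kg².
m₁ = 48972 kg

49000 kg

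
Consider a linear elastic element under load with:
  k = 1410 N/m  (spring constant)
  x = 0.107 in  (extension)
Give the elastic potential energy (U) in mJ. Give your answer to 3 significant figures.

U is given directly by: U = ½kx².
k = 1410 N/m; x = 0.107 in = 0.002718 m.
U = 0.005207 J  (the unit combination reduces to kg·m²/s² = J)
0.005207 J × (1 mJ / 0.001000 J) = 5.207 mJ

5.21 mJ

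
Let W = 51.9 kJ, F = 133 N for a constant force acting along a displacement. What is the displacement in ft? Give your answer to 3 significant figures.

1280 ft

Rearranging W = F·d for d: d = W/F.
W = 51.9 kJ = 51900 J; F = 133 N.
d = 390.2 m
390.2 m × (1 ft / 0.3048 m) = 1280 ft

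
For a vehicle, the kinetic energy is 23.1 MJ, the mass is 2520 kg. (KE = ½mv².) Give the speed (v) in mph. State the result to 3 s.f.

Rearranging KE = ½mv² for v: v = √(2·KE/m).
KE = 23.1 MJ = 2.310×10^7 J; m = 2520 kg.
v = 135.4 m/s
135.4 m/s × (1 mph / 0.4470 m/s) = 302.9 mph

303 mph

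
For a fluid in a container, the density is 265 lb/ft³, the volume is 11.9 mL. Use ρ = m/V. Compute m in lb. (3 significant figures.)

Rearranging ρ = m/V for m: m = ρV.
ρ = 265 lb/ft³ = 4245 kg/m³; V = 11.9 mL = 1.190×10^-5 m³.
m = 0.05051 kg
0.05051 kg × (1 lb / 0.4536 kg) = 0.1114 lb

0.111 lb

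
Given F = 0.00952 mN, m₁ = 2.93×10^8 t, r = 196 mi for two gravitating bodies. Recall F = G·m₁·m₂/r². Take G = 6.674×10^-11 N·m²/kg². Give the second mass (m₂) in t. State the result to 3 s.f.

From Newton's law of gravitation: m₂ = F·r²/(G·m₁).
F = 0.00952 mN = 9.520×10^-6 N; m₁ = 2.93×10^8 t = 2.930×10^11 kg; r = 196 mi = 3.154×10^5 m; G = 6.674×10^-11 N·m²/kg².
m₂ = 48439 kg
48439 kg × (1 t / 1000 kg) = 48.44 t

48.4 t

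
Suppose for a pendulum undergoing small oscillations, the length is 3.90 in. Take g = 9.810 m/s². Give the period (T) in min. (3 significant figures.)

Directly: T = 2π√(L/g).
L = 3.90 in = 0.09906 m; g = 9.810 m/s².
T = 0.6314 s
0.6314 s × (1 min / 60.00 s) = 0.01052 min

0.0105 min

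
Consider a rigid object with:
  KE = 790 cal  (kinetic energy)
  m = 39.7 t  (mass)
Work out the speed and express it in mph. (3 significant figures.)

0.913 mph

Rearranging KE = ½mv² for v: v = √(2·KE/m).
KE = 790 cal = 3305 J; m = 39.7 t = 39700 kg.
v = 0.4081 m/s
0.4081 m/s × (1 mph / 0.4470 m/s) = 0.9128 mph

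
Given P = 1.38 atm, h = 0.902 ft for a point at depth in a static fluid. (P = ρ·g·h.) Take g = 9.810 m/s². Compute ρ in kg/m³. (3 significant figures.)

51800 kg/m³

Rearranging P = ρ·g·h for ρ: ρ = P/(g·h).
P = 1.38 atm = 1.398×10^5 Pa; h = 0.902 ft = 0.2749 m; g = 9.810 m/s².
ρ = 51845 kg/m³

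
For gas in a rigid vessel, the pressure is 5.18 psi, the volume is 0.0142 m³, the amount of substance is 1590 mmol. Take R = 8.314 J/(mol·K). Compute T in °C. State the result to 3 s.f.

-235 °C

Rearranging PV = nRT for T: T = PV/(nR).
P = 5.18 psi = 35715 Pa; V = 0.0142 m³; n = 1590 mmol = 1.590 mol; R = 8.314 J/(mol·K).
T = 38.36 K
38.36 K − 273.15 = -234.8 °C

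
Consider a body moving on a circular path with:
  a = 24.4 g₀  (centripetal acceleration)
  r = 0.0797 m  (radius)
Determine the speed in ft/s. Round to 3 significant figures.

Rearranging a = v²/r for v: v = √(a·r).
a = 24.4 g₀ = 239.3 m/s²; r = 0.0797 m.
v = 4.367 m/s
4.367 m/s × (1 ft/s / 0.3048 m/s) = 14.33 ft/s

14.3 ft/s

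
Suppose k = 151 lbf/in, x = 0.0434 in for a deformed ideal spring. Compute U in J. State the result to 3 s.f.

Directly: U = ½kx².
k = 151 lbf/in = 26444 N/m; x = 0.0434 in = 0.001102 m.
U = 0.01607 J  (the unit combination reduces to kg·m²/s² = J)

0.0161 J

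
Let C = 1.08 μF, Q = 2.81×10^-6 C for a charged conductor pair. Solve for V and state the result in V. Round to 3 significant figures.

Solving C = Q/V for V: V = Q/C.
C = 1.08 μF = 1.080×10^-6 F; Q = 2.81×10^-6 C.
V = 2.602 V  (the unit combination reduces to kg·m²/(A·s³) = V)

2.60 V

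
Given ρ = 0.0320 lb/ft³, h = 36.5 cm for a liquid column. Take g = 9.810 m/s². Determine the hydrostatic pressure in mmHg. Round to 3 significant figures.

P is given directly by: P = ρgh.
ρ = 0.0320 lb/ft³ = 0.5126 kg/m³; h = 36.5 cm = 0.3650 m; g = 9.810 m/s².
P = 1.835 Pa
1.835 Pa × (1 mmHg / 133.3 Pa) = 0.01377 mmHg

0.0138 mmHg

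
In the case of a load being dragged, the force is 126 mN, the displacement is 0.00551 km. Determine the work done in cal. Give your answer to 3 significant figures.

0.166 cal

W is given directly by: W = F·d.
F = 126 mN = 0.1260 N; d = 0.00551 km = 5.510 m.
W = 0.6943 J
0.6943 J × (1 cal / 4.184 J) = 0.1659 cal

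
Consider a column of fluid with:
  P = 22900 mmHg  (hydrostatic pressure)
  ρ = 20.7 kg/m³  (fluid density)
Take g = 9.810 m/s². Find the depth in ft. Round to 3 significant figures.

Rearranging P = ρ·g·h for h: h = P/(ρ·g).
P = 22900 mmHg = 3.053×10^6 Pa; ρ = 20.7 kg/m³; g = 9.810 m/s².
h = 15035 m
15035 m × (1 ft / 0.3048 m) = 49327 ft

49300 ft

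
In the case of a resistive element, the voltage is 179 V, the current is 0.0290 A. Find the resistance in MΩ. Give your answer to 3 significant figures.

0.00617 MΩ

From Ohm's law: R = V/I.
V = 179 V; I = 0.0290 A.
R = 6172 Ω
6172 Ω × (1 MΩ / 1.000×10^6 Ω) = 0.006172 MΩ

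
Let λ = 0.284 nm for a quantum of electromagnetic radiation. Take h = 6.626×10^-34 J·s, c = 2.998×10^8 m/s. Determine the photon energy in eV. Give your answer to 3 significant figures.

Directly: E = hc/λ.
λ = 0.284 nm = 2.840×10^-10 m; h = 6.626×10^-34 J·s; c = 2.998×10^8 m/s.
E = 6.995×10^-16 J  (the unit combination reduces to kg·m²/s² = J)
6.995×10^-16 J × (1 eV / 1.602×10^-19 J) = 4366 eV

4370 eV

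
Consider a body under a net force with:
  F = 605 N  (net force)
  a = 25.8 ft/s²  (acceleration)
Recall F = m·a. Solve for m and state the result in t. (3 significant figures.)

0.0769 t

From Newton's second law: m = F/a.
F = 605 N; a = 25.8 ft/s² = 7.864 m/s².
m = 76.93 kg
76.93 kg × (1 t / 1000 kg) = 0.07693 t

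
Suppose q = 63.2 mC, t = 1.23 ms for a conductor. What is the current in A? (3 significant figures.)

Rearranging: I = q/t.
q = 63.2 mC = 0.06320 C; t = 1.23 ms = 0.001230 s.
I = 51.38 A

51.4 A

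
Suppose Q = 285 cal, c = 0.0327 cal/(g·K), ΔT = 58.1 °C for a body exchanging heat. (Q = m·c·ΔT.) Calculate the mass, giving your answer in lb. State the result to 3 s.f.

Rearranging: m = Q/(c·ΔT).
Q = 285 cal = 1192 J; c = 0.0327 cal/(g·K) = 136.8 J/(kg·K); ΔT = 58.1 °C = 58.10 K.
m = 0.1500 kg
0.1500 kg × (1 lb / 0.4536 kg) = 0.3307 lb

0.331 lb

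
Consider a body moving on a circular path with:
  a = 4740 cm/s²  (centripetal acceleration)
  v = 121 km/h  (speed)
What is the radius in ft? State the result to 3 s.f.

78.2 ft

Solving a = v²/r for r: r = v²/a.
a = 4740 cm/s² = 47.40 m/s²; v = 121 km/h = 33.61 m/s.
r = 23.83 m
23.83 m × (1 ft / 0.3048 m) = 78.19 ft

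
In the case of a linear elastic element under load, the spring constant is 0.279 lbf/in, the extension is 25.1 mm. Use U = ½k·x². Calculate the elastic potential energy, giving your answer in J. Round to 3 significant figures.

Directly: U = ½kx².
k = 0.279 lbf/in = 48.86 N/m; x = 25.1 mm = 0.02510 m.
U = 0.01539 J

0.0154 J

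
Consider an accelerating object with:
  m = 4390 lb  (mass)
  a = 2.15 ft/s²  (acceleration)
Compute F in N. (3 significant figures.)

1300 N

Directly: F = m·a.
m = 4390 lb = 1991 kg; a = 2.15 ft/s² = 0.6553 m/s².
F = 1305 N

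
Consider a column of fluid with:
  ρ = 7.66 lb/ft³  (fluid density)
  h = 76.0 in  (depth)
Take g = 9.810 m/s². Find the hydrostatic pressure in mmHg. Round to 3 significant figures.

17.4 mmHg

P is given directly by: P = ρgh.
ρ = 7.66 lb/ft³ = 122.7 kg/m³; h = 76.0 in = 1.930 m; g = 9.810 m/s².
P = 2324 Pa  (the unit combination reduces to kg/(m·s²) = Pa)
2324 Pa × (1 mmHg / 133.3 Pa) = 17.43 mmHg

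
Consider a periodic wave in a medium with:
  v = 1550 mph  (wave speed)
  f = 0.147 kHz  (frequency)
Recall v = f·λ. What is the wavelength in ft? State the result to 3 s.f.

Solving v = f·λ for λ: λ = v/f.
v = 1550 mph = 692.9 m/s; f = 0.147 kHz = 147.0 Hz.
λ = 4.714 m
4.714 m × (1 ft / 0.3048 m) = 15.46 ft

15.5 ft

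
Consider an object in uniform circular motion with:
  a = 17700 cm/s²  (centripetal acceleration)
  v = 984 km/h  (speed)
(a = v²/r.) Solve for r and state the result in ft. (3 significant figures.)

Solving a = v²/r for r: r = v²/a.
a = 17700 cm/s² = 177.0 m/s²; v = 984 km/h = 273.3 m/s.
r = 422.1 m
422.1 m × (1 ft / 0.3048 m) = 1385 ft

1380 ft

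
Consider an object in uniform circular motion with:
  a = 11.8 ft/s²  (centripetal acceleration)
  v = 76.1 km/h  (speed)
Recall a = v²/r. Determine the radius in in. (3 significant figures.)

4890 in

Rearranging a = v²/r for r: r = v²/a.
a = 11.8 ft/s² = 3.597 m/s²; v = 76.1 km/h = 21.14 m/s.
r = 124.2 m
124.2 m × (1 in / 0.02540 m) = 4891 in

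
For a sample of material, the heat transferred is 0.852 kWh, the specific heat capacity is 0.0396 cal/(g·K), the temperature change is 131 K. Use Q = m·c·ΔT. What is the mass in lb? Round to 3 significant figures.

312 lb

Solving Q = m·c·ΔT for m: m = Q/(c·ΔT).
Q = 0.852 kWh = 3.067×10^6 J; c = 0.0396 cal/(g·K) = 165.7 J/(kg·K); ΔT = 131 K.
m = 141.3 kg
141.3 kg × (1 lb / 0.4536 kg) = 311.5 lb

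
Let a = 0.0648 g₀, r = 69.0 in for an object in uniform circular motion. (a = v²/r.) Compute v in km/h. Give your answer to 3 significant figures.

3.80 km/h

Rearranging: v = √(a·r).
a = 0.0648 g₀ = 0.6355 m/s²; r = 69.0 in = 1.753 m.
v = 1.055 m/s
1.055 m/s × (1 km/h / 0.2778 m/s) = 3.799 km/h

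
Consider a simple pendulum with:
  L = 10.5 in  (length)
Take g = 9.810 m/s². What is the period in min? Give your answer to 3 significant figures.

0.0173 min

T is given directly by: T = 2π√(L/g).
L = 10.5 in = 0.2667 m; g = 9.810 m/s².
T = 1.036 s
1.036 s × (1 min / 60.00 s) = 0.01727 min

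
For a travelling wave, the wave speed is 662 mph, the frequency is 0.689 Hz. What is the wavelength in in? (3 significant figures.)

Rearranging v = f·λ for λ: λ = v/f.
v = 662 mph = 295.9 m/s; f = 0.689 Hz.
λ = 429.5 m
429.5 m × (1 in / 0.02540 m) = 16910 in

16900 in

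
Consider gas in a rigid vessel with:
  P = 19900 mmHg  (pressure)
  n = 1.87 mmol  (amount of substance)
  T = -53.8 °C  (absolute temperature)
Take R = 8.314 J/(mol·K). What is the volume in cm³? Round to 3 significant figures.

1.29 cm³

From the ideal-gas law: V = nRT/P.
P = 19900 mmHg = 2.653×10^6 Pa; n = 1.87 mmol = 0.001870 mol; T = -53.8 °C = 219.3 K; R = 8.314 J/(mol·K).
V = 1.285×10^-6 m³
1.285×10^-6 m³ × (1 cm³ / 1.000×10^-6 m³) = 1.285 cm³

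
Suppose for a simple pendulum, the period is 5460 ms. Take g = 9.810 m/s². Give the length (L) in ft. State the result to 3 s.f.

24.3 ft

Solving T = 2π√(L/g) for L: L = g·(T/2π)².
T = 5460 ms = 5.460 s; g = 9.810 m/s².
L = 7.408 m
7.408 m × (1 ft / 0.3048 m) = 24.30 ft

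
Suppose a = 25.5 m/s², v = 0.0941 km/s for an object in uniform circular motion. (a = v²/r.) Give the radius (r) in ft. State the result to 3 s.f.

1140 ft

Rearranging: r = v²/a.
a = 25.5 m/s²; v = 0.0941 km/s = 94.10 m/s.
r = 347.2 m
347.2 m × (1 ft / 0.3048 m) = 1139 ft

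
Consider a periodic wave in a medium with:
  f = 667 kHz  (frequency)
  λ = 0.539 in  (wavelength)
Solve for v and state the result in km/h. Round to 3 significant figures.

32900 km/h

v is given directly by: v = fλ.
f = 667 kHz = 6.670×10^5 Hz; λ = 0.539 in = 0.01369 m.
v = 9132 m/s
9132 m/s × (1 km/h / 0.2778 m/s) = 32874 km/h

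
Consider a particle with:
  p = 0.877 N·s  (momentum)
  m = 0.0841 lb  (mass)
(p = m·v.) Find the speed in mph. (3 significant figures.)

51.4 mph

Rearranging p = m·v for v: v = p/m.
p = 0.877 N·s = 0.8770 kg·m/s; m = 0.0841 lb = 0.03815 kg.
v = 22.99 m/s
22.99 m/s × (1 mph / 0.4470 m/s) = 51.43 mph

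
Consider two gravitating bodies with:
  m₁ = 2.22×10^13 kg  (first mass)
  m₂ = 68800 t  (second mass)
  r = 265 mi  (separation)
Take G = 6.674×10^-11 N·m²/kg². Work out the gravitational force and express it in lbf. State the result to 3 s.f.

0.126 lbf

F is given directly by: F = Gm₁m₂/r².
m₁ = 2.22×10^13 kg; m₂ = 68800 t = 6.880×10^7 kg; r = 265 mi = 4.265×10^5 m; G = 6.674×10^-11 N·m²/kg².
F = 0.5605 N
0.5605 N × (1 lbf / 4.448 N) = 0.1260 lbf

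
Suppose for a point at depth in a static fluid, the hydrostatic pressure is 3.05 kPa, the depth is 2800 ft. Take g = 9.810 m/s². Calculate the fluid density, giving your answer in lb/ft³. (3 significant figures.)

Rearranging: ρ = P/(g·h).
P = 3.05 kPa = 3050 Pa; h = 2800 ft = 853.4 m; g = 9.810 m/s².
ρ = 0.3643 kg/m³
0.3643 kg/m³ × (1 lb/ft³ / 16.02 kg/m³) = 0.02274 lb/ft³

0.0227 lb/ft³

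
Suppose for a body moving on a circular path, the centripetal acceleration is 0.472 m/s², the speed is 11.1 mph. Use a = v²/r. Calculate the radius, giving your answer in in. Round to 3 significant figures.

2050 in

Rearranging a = v²/r for r: r = v²/a.
a = 0.472 m/s²; v = 11.1 mph = 4.962 m/s.
r = 52.17 m
52.17 m × (1 in / 0.02540 m) = 2054 in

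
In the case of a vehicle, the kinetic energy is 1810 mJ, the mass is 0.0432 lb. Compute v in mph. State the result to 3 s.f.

Solving KE = ½mv² for v: v = √(2·KE/m).
KE = 1810 mJ = 1.810 J; m = 0.0432 lb = 0.01960 kg.
v = 13.59 m/s
13.59 m/s × (1 mph / 0.4470 m/s) = 30.40 mph

30.4 mph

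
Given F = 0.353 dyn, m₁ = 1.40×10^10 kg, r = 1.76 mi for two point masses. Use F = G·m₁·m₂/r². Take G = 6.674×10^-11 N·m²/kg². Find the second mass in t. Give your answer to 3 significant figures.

Rearranging F = G·m₁·m₂/r² for m₂: m₂ = F·r²/(G·m₁).
F = 0.353 dyn = 3.530×10^-6 N; m₁ = 1.40×10^10 kg; r = 1.76 mi = 2832 m; G = 6.674×10^-11 N·m²/kg².
m₂ = 30.31 kg
30.31 kg × (1 t / 1000 kg) = 0.03031 t

0.0303 t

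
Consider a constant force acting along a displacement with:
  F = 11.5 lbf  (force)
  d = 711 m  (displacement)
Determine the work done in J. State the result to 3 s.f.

36400 J

W is given directly by: W = F·d.
F = 11.5 lbf = 51.15 N; d = 711 m.
W = 36371 J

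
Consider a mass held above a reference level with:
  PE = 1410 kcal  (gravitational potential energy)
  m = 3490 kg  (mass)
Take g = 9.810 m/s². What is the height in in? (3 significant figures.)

Solving PE = m·g·h for h: h = PE/(m·g).
PE = 1410 kcal = 5.899×10^6 J; m = 3490 kg; g = 9.810 m/s².
h = 172.3 m
172.3 m × (1 in / 0.02540 m) = 6784 in

6780 in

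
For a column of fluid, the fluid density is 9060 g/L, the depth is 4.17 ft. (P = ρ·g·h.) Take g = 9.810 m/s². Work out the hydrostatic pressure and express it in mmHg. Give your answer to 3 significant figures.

847 mmHg

P is given directly by: P = ρgh.
ρ = 9060 g/L = 9060 kg/m³; h = 4.17 ft = 1.271 m; g = 9.810 m/s².
P = 1.130×10^5 Pa
1.130×10^5 Pa × (1 mmHg / 133.3 Pa) = 847.3 mmHg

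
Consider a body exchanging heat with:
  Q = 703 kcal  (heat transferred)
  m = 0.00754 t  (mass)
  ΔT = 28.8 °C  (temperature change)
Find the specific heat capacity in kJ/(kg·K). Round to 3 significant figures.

Solving Q = m·c·ΔT for c: c = Q/(m·ΔT).
Q = 703 kcal = 2.941×10^6 J; m = 0.00754 t = 7.540 kg; ΔT = 28.8 °C = 28.80 K.
c = 13545 J/(kg·K)
13545 J/(kg·K) × (1 kJ/(kg·K) / 1000 J/(kg·K)) = 13.55 kJ/(kg·K)

13.5 kJ/(kg·K)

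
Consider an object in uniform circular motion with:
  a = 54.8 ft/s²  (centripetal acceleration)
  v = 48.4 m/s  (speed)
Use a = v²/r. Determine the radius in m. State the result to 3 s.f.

140 m

Rearranging a = v²/r for r: r = v²/a.
a = 54.8 ft/s² = 16.70 m/s²; v = 48.4 m/s.
r = 140.2 m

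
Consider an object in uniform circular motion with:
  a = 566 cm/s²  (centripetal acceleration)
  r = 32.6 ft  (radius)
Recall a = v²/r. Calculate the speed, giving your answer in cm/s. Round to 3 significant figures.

Solving a = v²/r for v: v = √(a·r).
a = 566 cm/s² = 5.660 m/s²; r = 32.6 ft = 9.936 m.
v = 7.499 m/s
7.499 m/s × (1 cm/s / 0.01000 m/s) = 749.9 cm/s

750 cm/s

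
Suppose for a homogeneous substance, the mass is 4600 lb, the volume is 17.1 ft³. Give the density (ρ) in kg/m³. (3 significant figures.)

4310 kg/m³

Directly: ρ = m/V.
m = 4600 lb = 2087 kg; V = 17.1 ft³ = 0.4842 m³.
ρ = 4309 kg/m³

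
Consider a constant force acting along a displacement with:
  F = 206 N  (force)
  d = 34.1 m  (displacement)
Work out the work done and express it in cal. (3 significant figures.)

1680 cal

Directly: W = F·d.
F = 206 N; d = 34.1 m.
W = 7025 J  (the unit combination reduces to kg·m²/s² = J)
7025 J × (1 cal / 4.184 J) = 1679 cal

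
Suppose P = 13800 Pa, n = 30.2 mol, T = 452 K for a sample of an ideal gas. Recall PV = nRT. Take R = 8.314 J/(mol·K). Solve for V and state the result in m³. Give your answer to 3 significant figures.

Rearranging PV = nRT for V: V = nRT/P.
P = 13800 Pa; n = 30.2 mol; T = 452 K; R = 8.314 J/(mol·K).
V = 8.224 m³

8.22 m³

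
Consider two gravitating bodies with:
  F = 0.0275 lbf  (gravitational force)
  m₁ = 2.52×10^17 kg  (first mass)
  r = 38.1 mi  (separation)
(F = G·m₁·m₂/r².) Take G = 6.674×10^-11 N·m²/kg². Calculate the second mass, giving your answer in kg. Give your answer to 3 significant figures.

Rearranging F = G·m₁·m₂/r² for m₂: m₂ = F·r²/(G·m₁).
F = 0.0275 lbf = 0.1223 N; m₁ = 2.52×10^17 kg; r = 38.1 mi = 61316 m; G = 6.674×10^-11 N·m²/kg².
m₂ = 27.35 kg

27.3 kg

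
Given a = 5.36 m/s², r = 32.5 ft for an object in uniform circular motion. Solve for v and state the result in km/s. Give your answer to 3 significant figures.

Rearranging: v = √(a·r).
a = 5.36 m/s²; r = 32.5 ft = 9.906 m.
v = 7.287 m/s
7.287 m/s × (1 km/s / 1000 m/s) = 0.007287 km/s

0.00729 km/s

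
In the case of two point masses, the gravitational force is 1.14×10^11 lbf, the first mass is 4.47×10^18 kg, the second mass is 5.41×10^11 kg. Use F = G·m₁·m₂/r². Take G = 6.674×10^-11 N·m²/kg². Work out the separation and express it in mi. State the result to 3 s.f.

11.1 mi

From Newton's law of gravitation: r = √(G·m₁m₂/F).
F = 1.14×10^11 lbf = 5.071×10^11 N; m₁ = 4.47×10^18 kg; m₂ = 5.41×10^11 kg; G = 6.674×10^-11 N·m²/kg².
r = 17840 m
17840 m × (1 mi / 1609 m) = 11.09 mi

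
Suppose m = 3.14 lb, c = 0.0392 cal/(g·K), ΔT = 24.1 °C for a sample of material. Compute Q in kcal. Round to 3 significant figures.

1.35 kcal

Q is given directly by: Q = mcΔT.
m = 3.14 lb = 1.424 kg; c = 0.0392 cal/(g·K) = 164.0 J/(kg·K); ΔT = 24.1 °C = 24.10 K.
Q = 5630 J  (the unit combination reduces to kg·m²/s² = J)
5630 J × (1 kcal / 4184 J) = 1.346 kcal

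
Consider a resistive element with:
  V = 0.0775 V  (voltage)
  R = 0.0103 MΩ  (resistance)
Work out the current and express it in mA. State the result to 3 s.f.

0.00752 mA

From Ohm's law: I = V/R.
V = 0.0775 V; R = 0.0103 MΩ = 10300 Ω.
I = 7.524×10^-6 A
7.524×10^-6 A × (1 mA / 0.001000 A) = 0.007524 mA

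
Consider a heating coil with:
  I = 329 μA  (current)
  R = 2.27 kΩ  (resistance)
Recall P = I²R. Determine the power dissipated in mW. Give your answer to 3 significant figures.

0.246 mW

Directly: P = I²R.
I = 329 μA = 3.290×10^-4 A; R = 2.27 kΩ = 2270 Ω.
P = 2.457×10^-4 W
2.457×10^-4 W × (1 mW / 0.001000 W) = 0.2457 mW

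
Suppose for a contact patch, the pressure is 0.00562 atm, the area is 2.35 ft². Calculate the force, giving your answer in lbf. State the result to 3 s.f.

Solving P = F/A for F: F = P·A.
P = 0.00562 atm = 569.4 Pa; A = 2.35 ft² = 0.2183 m².
F = 124.3 N
124.3 N × (1 lbf / 4.448 N) = 27.95 lbf

27.9 lbf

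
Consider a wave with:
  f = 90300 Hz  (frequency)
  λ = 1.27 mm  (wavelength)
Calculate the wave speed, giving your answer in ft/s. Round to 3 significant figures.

376 ft/s

Directly: v = fλ.
f = 90300 Hz; λ = 1.27 mm = 0.001270 m.
v = 114.7 m/s
114.7 m/s × (1 ft/s / 0.3048 m/s) = 376.2 ft/s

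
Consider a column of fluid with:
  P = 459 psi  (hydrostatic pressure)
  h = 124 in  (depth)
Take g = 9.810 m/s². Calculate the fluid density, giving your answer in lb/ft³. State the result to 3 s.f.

6390 lb/ft³

Rearranging P = ρ·g·h for ρ: ρ = P/(g·h).
P = 459 psi = 3.165×10^6 Pa; h = 124 in = 3.150 m; g = 9.810 m/s².
ρ = 1.024×10^5 kg/m³
1.024×10^5 kg/m³ × (1 lb/ft³ / 16.02 kg/m³) = 6394 lb/ft³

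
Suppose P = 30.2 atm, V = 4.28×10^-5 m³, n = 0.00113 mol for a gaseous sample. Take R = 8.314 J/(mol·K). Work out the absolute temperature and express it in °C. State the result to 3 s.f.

From the ideal-gas law: T = PV/(nR).
P = 30.2 atm = 3.060×10^6 Pa; V = 4.28×10^-5 m³; n = 0.00113 mol; R = 8.314 J/(mol·K).
T = 13941 K
13941 K − 273.15 = 13667 °C

13700 °C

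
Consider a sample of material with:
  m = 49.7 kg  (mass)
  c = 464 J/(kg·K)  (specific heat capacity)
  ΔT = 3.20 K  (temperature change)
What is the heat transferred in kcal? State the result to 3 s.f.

17.6 kcal

Directly: Q = mcΔT.
m = 49.7 kg; c = 464 J/(kg·K); ΔT = 3.20 K.
Q = 73795 J  (the unit combination reduces to kg·m²/s² = J)
73795 J × (1 kcal / 4184 J) = 17.64 kcal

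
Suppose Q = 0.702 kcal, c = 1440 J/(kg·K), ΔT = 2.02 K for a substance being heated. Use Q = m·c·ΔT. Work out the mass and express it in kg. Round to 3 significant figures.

Rearranging Q = m·c·ΔT for m: m = Q/(c·ΔT).
Q = 0.702 kcal = 2937 J; c = 1440 J/(kg·K); ΔT = 2.02 K.
m = 1.010 kg

1.01 kg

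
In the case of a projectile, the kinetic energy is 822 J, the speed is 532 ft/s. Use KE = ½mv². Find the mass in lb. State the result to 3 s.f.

0.138 lb

Rearranging KE = ½mv² for m: m = 2·KE/v².
KE = 822 J; v = 532 ft/s = 162.2 m/s.
m = 0.06252 kg
0.06252 kg × (1 lb / 0.4536 kg) = 0.1378 lb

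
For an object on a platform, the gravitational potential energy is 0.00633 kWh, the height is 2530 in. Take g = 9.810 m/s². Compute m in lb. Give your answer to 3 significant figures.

79.7 lb

Rearranging PE = m·g·h for m: m = PE/(g·h).
PE = 0.00633 kWh = 22788 J; h = 2530 in = 64.26 m; g = 9.810 m/s².
m = 36.15 kg
36.15 kg × (1 lb / 0.4536 kg) = 79.69 lb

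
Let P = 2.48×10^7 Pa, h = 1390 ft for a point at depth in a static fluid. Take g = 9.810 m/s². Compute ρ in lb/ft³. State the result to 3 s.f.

Rearranging: ρ = P/(g·h).
P = 2.48×10^7 Pa; h = 1390 ft = 423.7 m; g = 9.810 m/s².
ρ = 5967 kg/m³
5967 kg/m³ × (1 lb/ft³ / 16.02 kg/m³) = 372.5 lb/ft³

373 lb/ft³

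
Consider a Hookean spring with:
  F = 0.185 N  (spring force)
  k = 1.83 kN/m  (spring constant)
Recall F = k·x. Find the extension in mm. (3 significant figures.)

0.101 mm

Rearranging F = k·x for x: x = F/k.
F = 0.185 N; k = 1.83 kN/m = 1830 N/m.
x = 1.011×10^-4 m
1.011×10^-4 m × (1 mm / 0.001000 m) = 0.1011 mm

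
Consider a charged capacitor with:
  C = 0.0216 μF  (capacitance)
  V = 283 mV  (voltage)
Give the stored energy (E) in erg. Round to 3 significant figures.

0.00865 erg

Directly: E = ½CV².
C = 0.0216 μF = 2.160×10^-8 F; V = 283 mV = 0.2830 V.
E = 8.650×10^-10 J
8.650×10^-10 J × (1 erg / 1.000×10^-7 J) = 0.008650 erg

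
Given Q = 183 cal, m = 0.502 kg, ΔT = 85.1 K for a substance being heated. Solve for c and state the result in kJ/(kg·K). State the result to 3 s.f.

0.0179 kJ/(kg·K)

Rearranging: c = Q/(m·ΔT).
Q = 183 cal = 765.7 J; m = 0.502 kg; ΔT = 85.1 K.
c = 17.92 J/(kg·K)
17.92 J/(kg·K) × (1 kJ/(kg·K) / 1000 J/(kg·K)) = 0.01792 kJ/(kg·K)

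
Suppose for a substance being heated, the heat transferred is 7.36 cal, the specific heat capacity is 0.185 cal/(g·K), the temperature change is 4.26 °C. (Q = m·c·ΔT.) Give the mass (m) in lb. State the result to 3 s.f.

Rearranging Q = m·c·ΔT for m: m = Q/(c·ΔT).
Q = 7.36 cal = 30.79 J; c = 0.185 cal/(g·K) = 774.0 J/(kg·K); ΔT = 4.26 °C = 4.260 K.
m = 0.009339 kg
0.009339 kg × (1 lb / 0.4536 kg) = 0.02059 lb

0.0206 lb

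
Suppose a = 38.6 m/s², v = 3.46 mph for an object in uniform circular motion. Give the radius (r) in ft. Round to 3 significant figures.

Solving a = v²/r for r: r = v²/a.
a = 38.6 m/s²; v = 3.46 mph = 1.547 m/s.
r = 0.06198 m
0.06198 m × (1 ft / 0.3048 m) = 0.2033 ft

0.203 ft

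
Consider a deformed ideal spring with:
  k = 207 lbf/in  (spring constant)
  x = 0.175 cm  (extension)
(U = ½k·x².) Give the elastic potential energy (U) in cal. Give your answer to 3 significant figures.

0.0133 cal

Directly: U = ½kx².
k = 207 lbf/in = 36251 N/m; x = 0.175 cm = 0.001750 m.
U = 0.05551 J
0.05551 J × (1 cal / 4.184 J) = 0.01327 cal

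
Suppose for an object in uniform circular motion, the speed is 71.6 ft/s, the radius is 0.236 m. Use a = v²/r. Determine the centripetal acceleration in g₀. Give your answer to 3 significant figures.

206 g₀

Directly: a = v²/r.
v = 71.6 ft/s = 21.82 m/s; r = 0.236 m.
a = 2018 m/s²
2018 m/s² × (1 g₀ / 9.807 m/s²) = 205.8 g₀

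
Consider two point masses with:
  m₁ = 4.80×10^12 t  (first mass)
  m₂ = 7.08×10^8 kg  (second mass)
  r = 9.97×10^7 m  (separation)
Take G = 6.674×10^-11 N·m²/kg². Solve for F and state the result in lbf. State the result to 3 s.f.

From Newton's law of gravitation: F = Gm₁m₂/r².
m₁ = 4.80×10^12 t = 4.800×10^15 kg; m₂ = 7.08×10^8 kg; r = 9.97×10^7 m; G = 6.674×10^-11 N·m²/kg².
F = 0.02282 N
0.02282 N × (1 lbf / 4.448 N) = 0.005130 lbf

0.00513 lbf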